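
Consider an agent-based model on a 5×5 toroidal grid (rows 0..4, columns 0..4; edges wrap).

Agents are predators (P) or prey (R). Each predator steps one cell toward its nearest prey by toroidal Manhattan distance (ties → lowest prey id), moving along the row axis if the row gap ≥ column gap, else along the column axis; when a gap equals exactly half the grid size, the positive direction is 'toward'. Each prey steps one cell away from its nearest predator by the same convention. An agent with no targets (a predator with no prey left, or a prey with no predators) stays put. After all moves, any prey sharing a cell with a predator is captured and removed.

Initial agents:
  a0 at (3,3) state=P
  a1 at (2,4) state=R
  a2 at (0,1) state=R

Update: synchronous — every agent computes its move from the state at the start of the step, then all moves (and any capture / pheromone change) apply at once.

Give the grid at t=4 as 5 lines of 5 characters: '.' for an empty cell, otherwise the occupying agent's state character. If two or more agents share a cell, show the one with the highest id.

.....
R....
.....
....R
...P.

t=1: a0@(2,3):P a1@(1,4):R a2@(1,1):R
t=2: a0@(1,3):P a1@(0,4):R a2@(1,0):R
t=3: a0@(0,3):P a1@(4,4):R a2@(1,1):R
t=4: a0@(4,3):P a1@(3,4):R a2@(1,0):R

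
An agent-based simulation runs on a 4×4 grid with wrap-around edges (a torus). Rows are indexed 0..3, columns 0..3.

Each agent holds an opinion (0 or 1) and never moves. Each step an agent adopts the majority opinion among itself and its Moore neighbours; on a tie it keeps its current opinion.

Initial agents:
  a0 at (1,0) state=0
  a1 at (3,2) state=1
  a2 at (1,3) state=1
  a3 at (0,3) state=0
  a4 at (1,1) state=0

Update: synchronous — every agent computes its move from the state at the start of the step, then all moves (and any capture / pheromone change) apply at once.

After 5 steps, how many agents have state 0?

4

t=1: a0@(1,0):0 a1@(3,2):1 a2@(1,3):0 a3@(0,3):0 a4@(1,1):0
t=2: (unchanged — steady state)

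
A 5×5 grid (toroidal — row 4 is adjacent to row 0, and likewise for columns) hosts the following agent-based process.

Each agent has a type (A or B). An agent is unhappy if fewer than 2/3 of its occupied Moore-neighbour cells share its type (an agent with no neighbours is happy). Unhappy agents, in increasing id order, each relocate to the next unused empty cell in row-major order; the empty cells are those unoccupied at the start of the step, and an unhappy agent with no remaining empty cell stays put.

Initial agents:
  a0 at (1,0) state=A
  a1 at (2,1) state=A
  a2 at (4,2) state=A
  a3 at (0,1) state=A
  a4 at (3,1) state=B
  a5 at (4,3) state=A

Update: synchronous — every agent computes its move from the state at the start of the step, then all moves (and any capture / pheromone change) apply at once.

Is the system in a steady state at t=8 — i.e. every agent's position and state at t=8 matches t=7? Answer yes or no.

t=1: a0@(1,0):A a1@(0,0):A a2@(4,2):A a3@(0,1):A a4@(0,2):B a5@(4,3):A
t=2: a0@(1,0):A a1@(0,0):A a2@(4,2):A a3@(0,1):A a4@(0,3):B a5@(0,4):A
t=3: a0@(1,0):A a1@(0,0):A a2@(0,2):A a3@(0,1):A a4@(1,1):B a5@(0,4):A
t=4: a0@(1,0):A a1@(0,0):A a2@(0,3):A a3@(0,1):A a4@(1,2):B a5@(0,4):A
t=5: a0@(1,0):A a1@(0,0):A a2@(0,2):A a3@(0,1):A a4@(1,1):B a5@(0,4):A
t=6: a0@(1,0):A a1@(0,0):A a2@(0,3):A a3@(0,1):A a4@(1,2):B a5@(0,4):A
t=7: a0@(1,0):A a1@(0,0):A a2@(0,2):A a3@(0,1):A a4@(1,1):B a5@(0,4):A
t=8: a0@(1,0):A a1@(0,0):A a2@(0,3):A a3@(0,1):A a4@(1,2):B a5@(0,4):A

no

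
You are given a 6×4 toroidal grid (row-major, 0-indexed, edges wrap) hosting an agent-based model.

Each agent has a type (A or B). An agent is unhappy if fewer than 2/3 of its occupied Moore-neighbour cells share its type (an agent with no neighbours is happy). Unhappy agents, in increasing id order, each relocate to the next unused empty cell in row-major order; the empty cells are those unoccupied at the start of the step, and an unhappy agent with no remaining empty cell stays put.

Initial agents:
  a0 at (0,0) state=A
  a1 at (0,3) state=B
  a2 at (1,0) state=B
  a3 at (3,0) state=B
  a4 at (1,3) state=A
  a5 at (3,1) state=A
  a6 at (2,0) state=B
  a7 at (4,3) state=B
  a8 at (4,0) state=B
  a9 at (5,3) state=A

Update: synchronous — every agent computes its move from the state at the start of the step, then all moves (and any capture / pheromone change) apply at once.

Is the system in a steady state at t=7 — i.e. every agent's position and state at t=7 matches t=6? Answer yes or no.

t=1: a0@(0,1):A a1@(0,2):B a2@(1,1):B a3@(3,0):B a4@(1,2):A a5@(2,1):A a6@(2,2):B a7@(4,3):B a8@(2,3):B a9@(3,2):A
t=2: a0@(0,0):A a1@(0,3):B a2@(1,0):B a3@(3,0):B a4@(1,3):A a5@(2,0):A a6@(3,1):B a7@(3,3):B a8@(4,0):B a9@(4,1):A
t=3: a0@(0,1):A a1@(0,2):B a2@(1,1):B a3@(1,2):B a4@(2,1):A a5@(2,2):A a6@(2,3):B a7@(3,3):B a8@(4,0):B a9@(3,2):A
t=4: a0@(0,0):A a1@(0,2):B a2@(0,3):B a3@(1,0):B a4@(1,3):A a5@(2,0):A a6@(3,0):B a7@(3,1):B a8@(4,0):B a9@(4,1):A
t=5: a0@(0,1):A a1@(1,1):B a2@(1,2):B a3@(2,1):B a4@(2,2):A a5@(2,3):A a6@(3,2):B a7@(3,3):B a8@(4,0):B a9@(4,2):A
t=6: a0@(0,0):A a1@(0,2):B a2@(0,3):B a3@(2,1):B a4@(1,0):A a5@(1,3):A a6@(2,0):B a7@(3,0):B a8@(4,0):B a9@(3,1):A
t=7: a0@(0,0):A a1@(0,1):B a2@(1,1):B a3@(1,2):B a4@(2,2):A a5@(2,3):A a6@(3,2):B a7@(3,0):B a8@(3,3):B a9@(4,1):A

no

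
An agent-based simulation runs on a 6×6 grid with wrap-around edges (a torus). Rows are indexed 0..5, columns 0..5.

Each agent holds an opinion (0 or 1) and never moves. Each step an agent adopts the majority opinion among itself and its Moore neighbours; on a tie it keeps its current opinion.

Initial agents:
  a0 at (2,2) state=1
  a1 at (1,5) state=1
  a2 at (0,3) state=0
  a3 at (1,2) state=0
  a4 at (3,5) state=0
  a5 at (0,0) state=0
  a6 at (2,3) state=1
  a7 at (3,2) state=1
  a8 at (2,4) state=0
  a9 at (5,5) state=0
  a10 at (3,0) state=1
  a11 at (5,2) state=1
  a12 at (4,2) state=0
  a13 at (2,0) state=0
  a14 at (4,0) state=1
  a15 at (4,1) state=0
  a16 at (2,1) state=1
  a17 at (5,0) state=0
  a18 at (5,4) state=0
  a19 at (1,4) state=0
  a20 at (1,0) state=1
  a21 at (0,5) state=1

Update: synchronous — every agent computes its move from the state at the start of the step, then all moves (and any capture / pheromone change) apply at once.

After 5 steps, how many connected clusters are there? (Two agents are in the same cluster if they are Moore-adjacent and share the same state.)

t=1: a0@(2,2):1 a1@(1,5):0 a2@(0,3):0 a3@(1,2):1 a4@(3,5):0 a5@(0,0):0 a6@(2,3):1 a7@(3,2):1 a8@(2,4):0 a9@(5,5):0 a10@(3,0):1 a11@(5,2):0 a12@(4,2):0 a13@(2,0):1 a14@(4,0):0 a15@(4,1):1 a16@(2,1):1 a17@(5,0):0 a18@(5,4):0 a19@(1,4):0 a20@(1,0):1 a21@(0,5):0
t=2: a0@(2,2):1 a1@(1,5):0 a2@(0,3):0 a3@(1,2):1 a4@(3,5):0 a5@(0,0):0 a6@(2,3):1 a7@(3,2):1 a8@(2,4):0 a9@(5,5):0 a10@(3,0):1 a11@(5,2):0 a12@(4,2):0 a13@(2,0):1 a14@(4,0):0 a15@(4,1):0 a16@(2,1):1 a17@(5,0):0 a18@(5,4):0 a19@(1,4):0 a20@(1,0):1 a21@(0,5):0
t=3: (unchanged — steady state)

2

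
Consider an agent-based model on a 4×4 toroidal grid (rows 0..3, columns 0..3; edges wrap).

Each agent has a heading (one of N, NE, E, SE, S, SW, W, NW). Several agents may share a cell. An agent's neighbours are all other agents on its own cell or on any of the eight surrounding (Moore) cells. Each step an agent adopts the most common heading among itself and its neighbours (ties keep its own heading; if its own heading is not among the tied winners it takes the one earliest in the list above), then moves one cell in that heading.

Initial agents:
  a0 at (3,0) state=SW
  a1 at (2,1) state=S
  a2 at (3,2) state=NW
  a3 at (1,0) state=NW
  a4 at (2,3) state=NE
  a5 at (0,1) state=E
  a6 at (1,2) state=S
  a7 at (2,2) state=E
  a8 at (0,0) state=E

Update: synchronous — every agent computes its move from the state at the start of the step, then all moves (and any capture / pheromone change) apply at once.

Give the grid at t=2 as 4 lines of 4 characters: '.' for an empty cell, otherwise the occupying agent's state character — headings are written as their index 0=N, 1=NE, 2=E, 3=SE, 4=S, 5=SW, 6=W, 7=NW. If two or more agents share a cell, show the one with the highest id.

t=1: a0@(3,1):E a1@(3,1):S a2@(3,3):E a3@(1,1):E a4@(1,2):NW a5@(0,2):E a6@(2,2):S a7@(3,2):S a8@(0,1):E
t=2: a0@(3,2):E a1@(0,1):S a2@(3,0):E a3@(1,2):E a4@(1,3):E a5@(0,3):E a6@(3,2):S a7@(3,3):E a8@(0,2):E

.422
..22
....
2.42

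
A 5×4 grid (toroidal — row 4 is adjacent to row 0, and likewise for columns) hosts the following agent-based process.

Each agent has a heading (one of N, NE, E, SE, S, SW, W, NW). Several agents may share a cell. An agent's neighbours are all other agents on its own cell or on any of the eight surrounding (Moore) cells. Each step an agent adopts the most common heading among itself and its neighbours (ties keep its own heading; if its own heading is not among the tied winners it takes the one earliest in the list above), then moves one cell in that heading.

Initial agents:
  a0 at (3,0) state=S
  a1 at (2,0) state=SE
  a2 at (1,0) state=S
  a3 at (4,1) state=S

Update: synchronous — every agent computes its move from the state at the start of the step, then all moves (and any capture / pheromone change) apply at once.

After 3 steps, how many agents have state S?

4

t=1: a0@(4,0):S a1@(3,0):S a2@(2,0):S a3@(0,1):S
t=2: a0@(0,0):S a1@(4,0):S a2@(3,0):S a3@(1,1):S
t=3: a0@(1,0):S a1@(0,0):S a2@(4,0):S a3@(2,1):S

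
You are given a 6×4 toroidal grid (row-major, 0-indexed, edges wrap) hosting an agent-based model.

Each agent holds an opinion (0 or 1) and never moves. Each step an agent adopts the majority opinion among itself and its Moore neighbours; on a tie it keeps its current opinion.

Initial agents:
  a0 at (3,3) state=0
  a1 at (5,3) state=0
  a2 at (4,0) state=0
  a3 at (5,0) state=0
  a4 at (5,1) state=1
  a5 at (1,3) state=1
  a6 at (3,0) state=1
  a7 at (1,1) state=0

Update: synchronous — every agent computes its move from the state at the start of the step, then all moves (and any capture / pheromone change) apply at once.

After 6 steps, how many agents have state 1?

t=1: a0@(3,3):0 a1@(5,3):0 a2@(4,0):0 a3@(5,0):0 a4@(5,1):0 a5@(1,3):1 a6@(3,0):0 a7@(1,1):0
t=2: (unchanged — steady state)

1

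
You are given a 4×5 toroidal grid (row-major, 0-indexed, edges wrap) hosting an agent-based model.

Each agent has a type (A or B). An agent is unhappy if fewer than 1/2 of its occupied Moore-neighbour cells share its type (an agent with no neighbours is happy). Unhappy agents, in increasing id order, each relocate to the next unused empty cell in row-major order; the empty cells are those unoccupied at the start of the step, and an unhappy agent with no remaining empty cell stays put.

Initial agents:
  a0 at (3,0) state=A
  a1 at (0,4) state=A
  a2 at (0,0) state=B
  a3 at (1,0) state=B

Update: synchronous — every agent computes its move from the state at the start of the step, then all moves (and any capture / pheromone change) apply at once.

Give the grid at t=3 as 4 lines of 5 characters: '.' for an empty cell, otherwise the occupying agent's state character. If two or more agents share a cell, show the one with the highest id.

t=1: a0@(3,0):A a1@(0,1):A a2@(0,2):B a3@(1,0):B
t=2: a0@(3,0):A a1@(0,0):A a2@(0,3):B a3@(0,4):B
t=3: a0@(3,0):A a1@(0,0):A a2@(0,3):B a3@(0,1):B

AB.B.
.....
.....
A....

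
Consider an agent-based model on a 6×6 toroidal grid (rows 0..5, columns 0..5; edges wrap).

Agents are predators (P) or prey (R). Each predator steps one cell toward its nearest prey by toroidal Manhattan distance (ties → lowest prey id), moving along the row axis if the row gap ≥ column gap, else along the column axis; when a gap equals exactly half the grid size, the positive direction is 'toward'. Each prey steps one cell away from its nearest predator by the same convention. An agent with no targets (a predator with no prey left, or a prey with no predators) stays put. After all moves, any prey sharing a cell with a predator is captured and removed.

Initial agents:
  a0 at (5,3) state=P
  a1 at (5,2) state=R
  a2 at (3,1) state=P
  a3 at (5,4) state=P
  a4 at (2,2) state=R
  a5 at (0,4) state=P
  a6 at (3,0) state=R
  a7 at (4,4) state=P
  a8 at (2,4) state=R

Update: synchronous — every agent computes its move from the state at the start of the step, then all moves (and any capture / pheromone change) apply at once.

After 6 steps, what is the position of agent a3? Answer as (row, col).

(5, 4)

t=1: a0@(5,2):P a1@(5,1):R a2@(3,0):P a3@(5,3):P a4@(1,2):R a5@(1,4):P a6@(3,5):R a7@(3,4):P
t=2: a0@(5,1):P a1@(5,0):R a2@(3,5):P a3@(5,2):P a4@(2,2):R a5@(1,3):P a6@(3,4):R a7@(3,5):P
t=3: a0@(5,0):P a1@(5,5):R a2@(3,4):P a3@(5,1):P a4@(3,2):R a5@(2,3):P a6@(3,3):R a7@(3,4):P
t=4: a0@(5,5):P a1@(5,4):R a2@(3,3):P a3@(5,0):P a4@(3,1):R a5@(3,3):P a6@(3,2):R a7@(3,3):P
t=5: a0@(5,4):P a1@(5,3):R a2@(3,2):P a3@(5,5):P a4@(3,0):R a5@(3,2):P a6@(3,1):R a7@(3,2):P
t=6: a0@(5,3):P a1@(5,2):R a2@(3,1):P a3@(5,4):P a4@(3,5):R a5@(3,1):P a6@(3,0):R a7@(3,1):P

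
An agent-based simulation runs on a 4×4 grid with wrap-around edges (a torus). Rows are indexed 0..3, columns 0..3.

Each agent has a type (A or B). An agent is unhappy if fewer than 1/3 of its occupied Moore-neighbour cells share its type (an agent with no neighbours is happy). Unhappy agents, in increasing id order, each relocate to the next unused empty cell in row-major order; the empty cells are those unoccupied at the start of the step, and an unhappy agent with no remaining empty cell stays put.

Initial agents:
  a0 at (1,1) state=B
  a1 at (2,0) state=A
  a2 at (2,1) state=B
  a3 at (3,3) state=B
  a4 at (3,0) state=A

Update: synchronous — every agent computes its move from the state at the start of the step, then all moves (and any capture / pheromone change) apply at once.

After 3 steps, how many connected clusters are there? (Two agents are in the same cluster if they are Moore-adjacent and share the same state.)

2

t=1: a0@(1,1):B a1@(0,0):A a2@(2,1):B a3@(0,1):B a4@(3,0):A
t=2: (unchanged — steady state)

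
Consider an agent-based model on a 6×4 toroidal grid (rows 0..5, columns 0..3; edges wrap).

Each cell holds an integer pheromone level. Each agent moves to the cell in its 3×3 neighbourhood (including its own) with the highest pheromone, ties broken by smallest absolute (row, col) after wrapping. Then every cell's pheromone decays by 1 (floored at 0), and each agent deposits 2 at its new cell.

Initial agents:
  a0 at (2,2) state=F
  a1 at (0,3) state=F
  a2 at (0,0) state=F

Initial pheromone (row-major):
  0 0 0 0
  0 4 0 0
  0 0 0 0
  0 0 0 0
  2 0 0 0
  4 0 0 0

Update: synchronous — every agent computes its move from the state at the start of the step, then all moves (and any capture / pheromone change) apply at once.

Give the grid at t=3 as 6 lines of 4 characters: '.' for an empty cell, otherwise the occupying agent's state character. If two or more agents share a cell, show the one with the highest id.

t=1: a0@(1,1) a1@(5,0) a2@(1,1) | pheromone: 0 0 0 0 / 0 7 0 0 / 0 0 0 0 / 0 0 0 0 / 1 0 0 0 / 5 0 0 0
t=2: a0@(1,1) a1@(5,0) a2@(1,1) | pheromone: 0 0 0 0 / 0 10 0 0 / 0 0 0 0 / 0 0 0 0 / 0 0 0 0 / 6 0 0 0
t=3: a0@(1,1) a1@(5,0) a2@(1,1) | pheromone: 0 0 0 0 / 0 13 0 0 / 0 0 0 0 / 0 0 0 0 / 0 0 0 0 / 7 0 0 0

....
.F..
....
....
....
F...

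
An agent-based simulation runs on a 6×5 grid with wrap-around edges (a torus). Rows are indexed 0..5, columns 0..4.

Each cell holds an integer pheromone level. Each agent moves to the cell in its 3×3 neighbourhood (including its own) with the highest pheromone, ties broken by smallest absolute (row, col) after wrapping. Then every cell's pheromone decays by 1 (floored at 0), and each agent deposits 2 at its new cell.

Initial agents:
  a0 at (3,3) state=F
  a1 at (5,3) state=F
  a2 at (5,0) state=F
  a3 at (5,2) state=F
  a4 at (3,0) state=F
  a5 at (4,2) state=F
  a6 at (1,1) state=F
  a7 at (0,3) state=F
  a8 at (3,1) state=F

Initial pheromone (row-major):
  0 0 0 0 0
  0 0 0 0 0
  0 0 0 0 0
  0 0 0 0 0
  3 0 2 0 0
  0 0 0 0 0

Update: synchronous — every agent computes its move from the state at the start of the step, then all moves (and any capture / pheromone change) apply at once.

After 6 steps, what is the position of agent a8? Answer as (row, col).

(4, 0)

t=1: a0@(4,2) a1@(4,2) a2@(4,0) a3@(4,2) a4@(4,0) a5@(4,2) a6@(0,0) a7@(0,2) a8@(4,0) | pheromone: 2 0 2 0 0 / 0 0 0 0 0 / 0 0 0 0 0 / 0 0 0 0 0 / 8 0 9 0 0 / 0 0 0 0 0
t=2: a0@(4,2) a1@(4,2) a2@(4,0) a3@(4,2) a4@(4,0) a5@(4,2) a6@(0,0) a7@(0,2) a8@(4,0) | pheromone: 3 0 3 0 0 / 0 0 0 0 0 / 0 0 0 0 0 / 0 0 0 0 0 / 13 0 16 0 0 / 0 0 0 0 0
t=3: a0@(4,2) a1@(4,2) a2@(4,0) a3@(4,2) a4@(4,0) a5@(4,2) a6@(0,0) a7@(0,2) a8@(4,0) | pheromone: 4 0 4 0 0 / 0 0 0 0 0 / 0 0 0 0 0 / 0 0 0 0 0 / 18 0 23 0 0 / 0 0 0 0 0
t=4: a0@(4,2) a1@(4,2) a2@(4,0) a3@(4,2) a4@(4,0) a5@(4,2) a6@(0,0) a7@(0,2) a8@(4,0) | pheromone: 5 0 5 0 0 / 0 0 0 0 0 / 0 0 0 0 0 / 0 0 0 0 0 / 23 0 30 0 0 / 0 0 0 0 0
t=5: a0@(4,2) a1@(4,2) a2@(4,0) a3@(4,2) a4@(4,0) a5@(4,2) a6@(0,0) a7@(0,2) a8@(4,0) | pheromone: 6 0 6 0 0 / 0 0 0 0 0 / 0 0 0 0 0 / 0 0 0 0 0 / 28 0 37 0 0 / 0 0 0 0 0
t=6: a0@(4,2) a1@(4,2) a2@(4,0) a3@(4,2) a4@(4,0) a5@(4,2) a6@(0,0) a7@(0,2) a8@(4,0) | pheromone: 7 0 7 0 0 / 0 0 0 0 0 / 0 0 0 0 0 / 0 0 0 0 0 / 33 0 44 0 0 / 0 0 0 0 0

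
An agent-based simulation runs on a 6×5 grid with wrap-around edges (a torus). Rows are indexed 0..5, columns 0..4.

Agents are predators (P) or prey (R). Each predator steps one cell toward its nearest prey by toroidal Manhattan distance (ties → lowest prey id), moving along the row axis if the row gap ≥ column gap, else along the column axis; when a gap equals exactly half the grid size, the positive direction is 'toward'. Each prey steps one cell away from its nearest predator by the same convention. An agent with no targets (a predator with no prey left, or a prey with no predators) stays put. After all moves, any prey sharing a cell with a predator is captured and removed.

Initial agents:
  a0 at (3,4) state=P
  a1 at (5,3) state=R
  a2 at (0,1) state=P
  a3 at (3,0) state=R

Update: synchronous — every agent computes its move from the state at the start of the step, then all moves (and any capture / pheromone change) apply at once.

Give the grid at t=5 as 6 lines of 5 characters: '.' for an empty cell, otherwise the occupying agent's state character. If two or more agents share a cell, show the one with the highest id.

.PR..
.....
.....
R...P
.....
.....

t=1: a0@(3,0):P a1@(0,3):R a2@(0,2):P a3@(3,1):R
t=2: a0@(3,1):P a1@(0,4):R a2@(0,3):P a3@(3,2):R
t=3: a0@(3,2):P a1@(0,0):R a2@(0,4):P a3@(3,3):R
t=4: a0@(3,3):P a1@(0,1):R a2@(0,0):P a3@(3,4):R
t=5: a0@(3,4):P a1@(0,2):R a2@(0,1):P a3@(3,0):R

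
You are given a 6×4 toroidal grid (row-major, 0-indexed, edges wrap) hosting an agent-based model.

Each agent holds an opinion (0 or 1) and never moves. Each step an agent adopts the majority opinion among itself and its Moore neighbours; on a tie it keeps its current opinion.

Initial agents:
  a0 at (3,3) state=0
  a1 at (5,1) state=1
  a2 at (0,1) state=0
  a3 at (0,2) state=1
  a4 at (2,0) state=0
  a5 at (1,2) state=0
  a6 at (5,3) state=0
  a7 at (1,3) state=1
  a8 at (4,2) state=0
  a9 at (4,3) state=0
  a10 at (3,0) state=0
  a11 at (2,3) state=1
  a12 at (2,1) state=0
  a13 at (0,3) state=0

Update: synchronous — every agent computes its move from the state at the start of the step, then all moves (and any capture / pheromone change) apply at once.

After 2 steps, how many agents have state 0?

14

t=1: a0@(3,3):0 a1@(5,1):1 a2@(0,1):0 a3@(0,2):0 a4@(2,0):0 a5@(1,2):0 a6@(5,3):0 a7@(1,3):1 a8@(4,2):0 a9@(4,3):0 a10@(3,0):0 a11@(2,3):0 a12@(2,1):0 a13@(0,3):0
t=2: a0@(3,3):0 a1@(5,1):0 a2@(0,1):0 a3@(0,2):0 a4@(2,0):0 a5@(1,2):0 a6@(5,3):0 a7@(1,3):0 a8@(4,2):0 a9@(4,3):0 a10@(3,0):0 a11@(2,3):0 a12@(2,1):0 a13@(0,3):0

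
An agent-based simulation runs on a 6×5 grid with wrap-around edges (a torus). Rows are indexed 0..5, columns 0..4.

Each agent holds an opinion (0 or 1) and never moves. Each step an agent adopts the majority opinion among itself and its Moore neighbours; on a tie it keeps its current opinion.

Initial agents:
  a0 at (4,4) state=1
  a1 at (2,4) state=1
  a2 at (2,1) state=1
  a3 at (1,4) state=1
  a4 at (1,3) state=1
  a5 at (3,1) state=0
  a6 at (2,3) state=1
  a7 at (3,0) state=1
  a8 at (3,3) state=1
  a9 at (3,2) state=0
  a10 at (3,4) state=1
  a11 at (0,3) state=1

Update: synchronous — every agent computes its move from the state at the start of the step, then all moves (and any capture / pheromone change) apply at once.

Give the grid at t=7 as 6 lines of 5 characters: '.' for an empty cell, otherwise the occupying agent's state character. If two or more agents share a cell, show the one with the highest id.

t=1: a0@(4,4):1 a1@(2,4):1 a2@(2,1):1 a3@(1,4):1 a4@(1,3):1 a5@(3,1):0 a6@(2,3):1 a7@(3,0):1 a8@(3,3):1 a9@(3,2):1 a10@(3,4):1 a11@(0,3):1
t=2: a0@(4,4):1 a1@(2,4):1 a2@(2,1):1 a3@(1,4):1 a4@(1,3):1 a5@(3,1):1 a6@(2,3):1 a7@(3,0):1 a8@(3,3):1 a9@(3,2):1 a10@(3,4):1 a11@(0,3):1
t=3: (unchanged — steady state)

...1.
...11
.1.11
11111
....1
.....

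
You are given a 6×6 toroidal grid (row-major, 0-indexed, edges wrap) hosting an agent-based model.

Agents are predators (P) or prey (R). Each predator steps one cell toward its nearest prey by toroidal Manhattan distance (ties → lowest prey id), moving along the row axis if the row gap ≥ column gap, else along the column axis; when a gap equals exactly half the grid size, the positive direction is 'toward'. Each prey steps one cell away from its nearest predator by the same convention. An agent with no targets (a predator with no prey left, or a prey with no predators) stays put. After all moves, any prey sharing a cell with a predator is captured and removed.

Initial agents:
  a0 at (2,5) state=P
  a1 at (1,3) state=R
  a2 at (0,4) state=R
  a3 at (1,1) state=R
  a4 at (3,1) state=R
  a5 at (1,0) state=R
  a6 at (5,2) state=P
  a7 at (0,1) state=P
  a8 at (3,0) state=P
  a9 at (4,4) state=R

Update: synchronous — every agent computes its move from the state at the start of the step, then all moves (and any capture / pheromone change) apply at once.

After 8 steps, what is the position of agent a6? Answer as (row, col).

t=1: a0@(1,5):P a1@(1,2):R a2@(5,4):R a3@(2,1):R a4@(3,2):R a5@(0,0):R a6@(0,2):P a7@(1,1):P a8@(3,1):P a9@(5,4):R
t=2: a0@(0,5):P a1@(2,2):R a2@(4,4):R a3@(3,1):R a4@(3,3):R a5@(5,0):R a6@(1,2):P a7@(1,2):P a8@(2,1):P a9@(4,4):R
t=3: a0@(5,5):P a1@(3,2):R a2@(3,4):R a3@(4,1):R a4@(4,3):R a5@(4,0):R a6@(2,2):P a7@(2,2):P a8@(2,2):P a9@(3,4):R
t=4: a0@(4,5):P a1@(4,2):R a2@(2,4):R a3@(4,2):R a4@(4,2):R a5@(3,0):R a6@(3,2):P a7@(3,2):P a8@(3,2):P a9@(2,4):R
t=5: a0@(3,5):P a1@(5,2):R a2@(1,4):R a3@(5,2):R a4@(5,2):R a5@(2,0):R a6@(4,2):P a7@(4,2):P a8@(4,2):P a9@(1,4):R
t=6: a0@(2,5):P a1@(0,2):R a2@(0,4):R a3@(0,2):R a4@(0,2):R a5@(1,0):R a6@(5,2):P a7@(5,2):P a8@(5,2):P a9@(0,4):R
t=7: a0@(1,5):P a1@(1,2):R a2@(5,4):R a3@(1,2):R a4@(1,2):R a5@(0,0):R a6@(0,2):P a7@(0,2):P a8@(0,2):P a9@(5,4):R
t=8: a0@(0,5):P a1@(2,2):R a2@(4,4):R a3@(2,2):R a4@(2,2):R a5@(5,0):R a6@(1,2):P a7@(1,2):P a8@(1,2):P a9@(4,4):R

(1, 2)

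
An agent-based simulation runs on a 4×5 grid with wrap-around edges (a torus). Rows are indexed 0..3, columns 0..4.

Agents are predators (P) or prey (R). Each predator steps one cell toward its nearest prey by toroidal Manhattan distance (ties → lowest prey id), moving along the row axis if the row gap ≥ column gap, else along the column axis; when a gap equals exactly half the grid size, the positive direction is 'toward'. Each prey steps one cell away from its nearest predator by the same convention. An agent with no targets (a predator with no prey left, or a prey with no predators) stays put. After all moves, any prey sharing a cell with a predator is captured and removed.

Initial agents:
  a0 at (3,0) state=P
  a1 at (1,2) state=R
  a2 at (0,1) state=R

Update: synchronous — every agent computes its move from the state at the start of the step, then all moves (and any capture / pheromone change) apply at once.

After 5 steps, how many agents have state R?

t=1: a0@(0,0):P a1@(0,2):R a2@(1,1):R
t=2: a0@(0,1):P a1@(0,3):R a2@(2,1):R
t=3: a0@(0,2):P a1@(0,4):R a2@(1,1):R
t=4: a0@(0,3):P a1@(0,0):R a2@(2,1):R
t=5: a0@(0,4):P a1@(0,1):R a2@(1,1):R

2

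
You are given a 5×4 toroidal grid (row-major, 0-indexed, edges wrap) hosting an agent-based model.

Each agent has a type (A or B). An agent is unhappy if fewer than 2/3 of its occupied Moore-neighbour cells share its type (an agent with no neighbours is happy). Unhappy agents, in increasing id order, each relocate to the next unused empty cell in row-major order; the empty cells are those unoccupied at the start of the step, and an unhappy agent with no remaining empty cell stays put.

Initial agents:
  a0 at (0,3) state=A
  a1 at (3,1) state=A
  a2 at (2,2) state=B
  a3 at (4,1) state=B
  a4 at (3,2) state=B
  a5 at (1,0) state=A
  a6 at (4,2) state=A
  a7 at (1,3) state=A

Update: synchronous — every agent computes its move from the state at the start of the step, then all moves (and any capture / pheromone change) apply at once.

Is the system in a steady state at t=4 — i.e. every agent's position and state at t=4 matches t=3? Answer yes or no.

t=1: a0@(0,3):A a1@(0,0):A a2@(0,1):B a3@(0,2):B a4@(1,1):B a5@(1,0):A a6@(1,2):A a7@(1,3):A
t=2: a0@(0,3):A a1@(2,0):A a2@(2,1):B a3@(2,2):B a4@(2,3):B a5@(3,0):A a6@(3,1):A a7@(1,3):A
t=3: a0@(0,3):A a1@(0,0):A a2@(0,1):B a3@(0,2):B a4@(1,0):B a5@(1,1):A a6@(1,2):A a7@(3,2):A
t=4: a0@(1,3):A a1@(2,0):A a2@(2,1):B a3@(2,2):B a4@(2,3):B a5@(3,0):A a6@(3,1):A a7@(3,2):A

no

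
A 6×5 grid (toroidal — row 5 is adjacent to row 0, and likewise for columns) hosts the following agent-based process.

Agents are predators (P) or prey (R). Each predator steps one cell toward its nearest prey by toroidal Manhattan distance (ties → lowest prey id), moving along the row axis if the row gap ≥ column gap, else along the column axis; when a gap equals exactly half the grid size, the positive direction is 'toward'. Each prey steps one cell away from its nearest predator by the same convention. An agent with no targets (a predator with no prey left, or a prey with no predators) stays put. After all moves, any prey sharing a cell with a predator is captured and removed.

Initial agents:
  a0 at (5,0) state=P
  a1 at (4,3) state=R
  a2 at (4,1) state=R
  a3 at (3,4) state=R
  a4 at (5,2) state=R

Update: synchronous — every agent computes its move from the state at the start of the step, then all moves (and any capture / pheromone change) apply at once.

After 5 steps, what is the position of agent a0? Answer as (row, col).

(4, 4)

t=1: a0@(4,0):P a1@(4,2):R a2@(3,1):R a3@(2,4):R a4@(5,3):R
t=2: a0@(4,1):P a1@(4,3):R a2@(2,1):R a3@(1,4):R a4@(5,2):R
t=3: a0@(4,2):P a1@(4,4):R a2@(1,1):R a3@(0,4):R a4@(0,2):R
t=4: a0@(4,3):P a1@(4,0):R a2@(0,1):R a3@(1,4):R a4@(1,2):R
t=5: a0@(4,4):P a1@(4,1):R a2@(1,1):R a3@(0,4):R a4@(0,2):R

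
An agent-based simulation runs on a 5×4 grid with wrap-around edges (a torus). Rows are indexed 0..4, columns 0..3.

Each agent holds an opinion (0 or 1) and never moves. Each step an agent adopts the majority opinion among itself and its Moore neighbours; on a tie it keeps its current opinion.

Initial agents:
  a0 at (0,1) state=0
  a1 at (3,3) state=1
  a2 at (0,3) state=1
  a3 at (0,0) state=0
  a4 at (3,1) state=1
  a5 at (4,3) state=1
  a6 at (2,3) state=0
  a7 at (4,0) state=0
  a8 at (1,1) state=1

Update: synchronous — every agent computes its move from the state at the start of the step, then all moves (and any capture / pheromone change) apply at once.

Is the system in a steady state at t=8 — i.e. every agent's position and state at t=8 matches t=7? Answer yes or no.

t=1: a0@(0,1):0 a1@(3,3):1 a2@(0,3):1 a3@(0,0):0 a4@(3,1):1 a5@(4,3):1 a6@(2,3):0 a7@(4,0):1 a8@(1,1):0
t=2: (unchanged — steady state)

yes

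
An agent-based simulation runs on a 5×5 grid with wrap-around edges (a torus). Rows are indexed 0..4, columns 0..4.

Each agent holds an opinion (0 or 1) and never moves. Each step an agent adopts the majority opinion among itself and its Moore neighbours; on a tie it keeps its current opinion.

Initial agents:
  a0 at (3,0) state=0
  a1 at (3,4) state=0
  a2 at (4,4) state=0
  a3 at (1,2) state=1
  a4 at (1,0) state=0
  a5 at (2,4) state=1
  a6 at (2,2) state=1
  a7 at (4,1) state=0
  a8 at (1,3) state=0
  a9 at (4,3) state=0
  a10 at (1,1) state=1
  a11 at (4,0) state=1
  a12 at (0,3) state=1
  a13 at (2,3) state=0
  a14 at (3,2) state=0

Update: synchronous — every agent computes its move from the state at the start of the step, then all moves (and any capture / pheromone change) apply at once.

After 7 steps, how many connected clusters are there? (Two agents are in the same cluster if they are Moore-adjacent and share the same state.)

2

t=1: a0@(3,0):0 a1@(3,4):0 a2@(4,4):0 a3@(1,2):1 a4@(1,0):1 a5@(2,4):0 a6@(2,2):1 a7@(4,1):0 a8@(1,3):1 a9@(4,3):0 a10@(1,1):1 a11@(4,0):0 a12@(0,3):0 a13@(2,3):0 a14@(3,2):0
t=2: (unchanged — steady state)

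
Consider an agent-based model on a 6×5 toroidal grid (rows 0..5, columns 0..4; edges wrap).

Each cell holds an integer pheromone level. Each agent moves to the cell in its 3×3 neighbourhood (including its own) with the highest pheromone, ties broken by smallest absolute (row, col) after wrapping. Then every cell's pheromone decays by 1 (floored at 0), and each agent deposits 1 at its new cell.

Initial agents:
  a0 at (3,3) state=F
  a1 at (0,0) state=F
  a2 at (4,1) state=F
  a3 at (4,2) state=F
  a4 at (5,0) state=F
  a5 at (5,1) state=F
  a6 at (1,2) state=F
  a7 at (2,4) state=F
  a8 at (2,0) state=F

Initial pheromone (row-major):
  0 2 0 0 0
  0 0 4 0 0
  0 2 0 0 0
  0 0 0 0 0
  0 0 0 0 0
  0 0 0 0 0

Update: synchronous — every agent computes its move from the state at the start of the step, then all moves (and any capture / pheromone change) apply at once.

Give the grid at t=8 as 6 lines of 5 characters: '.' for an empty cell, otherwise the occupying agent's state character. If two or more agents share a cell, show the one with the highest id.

t=1: a0@(2,2) a1@(0,1) a2@(3,0) a3@(3,1) a4@(0,1) a5@(0,1) a6@(1,2) a7@(1,0) a8@(2,1) | pheromone: 0 4 0 0 0 / 1 0 4 0 0 / 0 2 1 0 0 / 1 1 0 0 0 / 0 0 0 0 0 / 0 0 0 0 0
t=2: a0@(1,2) a1@(0,1) a2@(2,1) a3@(2,1) a4@(0,1) a5@(0,1) a6@(0,1) a7@(0,1) a8@(1,2) | pheromone: 0 8 0 0 0 / 0 0 5 0 0 / 0 3 0 0 0 / 0 0 0 0 0 / 0 0 0 0 0 / 0 0 0 0 0
t=3: a0@(0,1) a1@(0,1) a2@(1,2) a3@(1,2) a4@(0,1) a5@(0,1) a6@(0,1) a7@(0,1) a8@(0,1) | pheromone: 0 14 0 0 0 / 0 0 6 0 0 / 0 2 0 0 0 / 0 0 0 0 0 / 0 0 0 0 0 / 0 0 0 0 0
t=4: a0@(0,1) a1@(0,1) a2@(0,1) a3@(0,1) a4@(0,1) a5@(0,1) a6@(0,1) a7@(0,1) a8@(0,1) | pheromone: 0 22 0 0 0 / 0 0 5 0 0 / 0 1 0 0 0 / 0 0 0 0 0 / 0 0 0 0 0 / 0 0 0 0 0
t=5: a0@(0,1) a1@(0,1) a2@(0,1) a3@(0,1) a4@(0,1) a5@(0,1) a6@(0,1) a7@(0,1) a8@(0,1) | pheromone: 0 30 0 0 0 / 0 0 4 0 0 / 0 0 0 0 0 / 0 0 0 0 0 / 0 0 0 0 0 / 0 0 0 0 0
t=6: a0@(0,1) a1@(0,1) a2@(0,1) a3@(0,1) a4@(0,1) a5@(0,1) a6@(0,1) a7@(0,1) a8@(0,1) | pheromone: 0 38 0 0 0 / 0 0 3 0 0 / 0 0 0 0 0 / 0 0 0 0 0 / 0 0 0 0 0 / 0 0 0 0 0
t=7: a0@(0,1) a1@(0,1) a2@(0,1) a3@(0,1) a4@(0,1) a5@(0,1) a6@(0,1) a7@(0,1) a8@(0,1) | pheromone: 0 46 0 0 0 / 0 0 2 0 0 / 0 0 0 0 0 / 0 0 0 0 0 / 0 0 0 0 0 / 0 0 0 0 0
t=8: a0@(0,1) a1@(0,1) a2@(0,1) a3@(0,1) a4@(0,1) a5@(0,1) a6@(0,1) a7@(0,1) a8@(0,1) | pheromone: 0 54 0 0 0 / 0 0 1 0 0 / 0 0 0 0 0 / 0 0 0 0 0 / 0 0 0 0 0 / 0 0 0 0 0

.F...
.....
.....
.....
.....
.....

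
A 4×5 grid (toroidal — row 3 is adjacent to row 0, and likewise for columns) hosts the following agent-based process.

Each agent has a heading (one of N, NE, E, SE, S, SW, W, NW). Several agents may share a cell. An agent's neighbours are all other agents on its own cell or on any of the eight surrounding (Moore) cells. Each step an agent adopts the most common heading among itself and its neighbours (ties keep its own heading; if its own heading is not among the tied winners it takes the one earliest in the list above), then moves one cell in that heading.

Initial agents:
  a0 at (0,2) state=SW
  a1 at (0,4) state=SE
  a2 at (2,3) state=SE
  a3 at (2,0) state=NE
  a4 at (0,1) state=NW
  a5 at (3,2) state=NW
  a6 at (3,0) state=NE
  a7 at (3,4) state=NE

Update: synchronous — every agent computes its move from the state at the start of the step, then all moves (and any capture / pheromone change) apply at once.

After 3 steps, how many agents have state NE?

t=1: a0@(3,1):NW a1@(3,0):NE a2@(3,4):SE a3@(1,1):NE a4@(3,0):NW a5@(2,1):NW a6@(2,1):NE a7@(2,0):NE
t=2: a0@(2,0):NW a1@(2,1):NE a2@(2,0):NE a3@(0,2):NE a4@(2,4):NW a5@(1,2):NE a6@(1,2):NE a7@(1,1):NE
t=3: a0@(1,1):NE a1@(1,2):NE a2@(1,1):NE a3@(3,3):NE a4@(1,3):NW a5@(0,3):NE a6@(0,3):NE a7@(0,2):NE

7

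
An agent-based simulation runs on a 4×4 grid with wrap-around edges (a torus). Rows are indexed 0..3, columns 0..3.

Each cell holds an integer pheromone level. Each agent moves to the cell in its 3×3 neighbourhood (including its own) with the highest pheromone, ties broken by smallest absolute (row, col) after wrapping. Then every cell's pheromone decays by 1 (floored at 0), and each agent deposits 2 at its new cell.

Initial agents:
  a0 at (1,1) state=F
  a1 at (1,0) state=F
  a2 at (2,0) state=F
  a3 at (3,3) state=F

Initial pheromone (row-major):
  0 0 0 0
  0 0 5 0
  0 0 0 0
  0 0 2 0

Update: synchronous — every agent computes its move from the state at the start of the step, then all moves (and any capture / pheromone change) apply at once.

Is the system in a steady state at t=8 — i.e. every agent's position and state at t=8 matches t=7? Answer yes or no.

yes

t=1: a0@(1,2) a1@(0,0) a2@(1,0) a3@(3,2) | pheromone: 2 0 0 0 / 2 0 6 0 / 0 0 0 0 / 0 0 3 0
t=2: a0@(1,2) a1@(0,0) a2@(0,0) a3@(3,2) | pheromone: 5 0 0 0 / 1 0 7 0 / 0 0 0 0 / 0 0 4 0
t=3: a0@(1,2) a1@(0,0) a2@(0,0) a3@(3,2) | pheromone: 8 0 0 0 / 0 0 8 0 / 0 0 0 0 / 0 0 5 0
t=4: a0@(1,2) a1@(0,0) a2@(0,0) a3@(3,2) | pheromone: 11 0 0 0 / 0 0 9 0 / 0 0 0 0 / 0 0 6 0
t=5: a0@(1,2) a1@(0,0) a2@(0,0) a3@(3,2) | pheromone: 14 0 0 0 / 0 0 10 0 / 0 0 0 0 / 0 0 7 0
t=6: a0@(1,2) a1@(0,0) a2@(0,0) a3@(3,2) | pheromone: 17 0 0 0 / 0 0 11 0 / 0 0 0 0 / 0 0 8 0
t=7: a0@(1,2) a1@(0,0) a2@(0,0) a3@(3,2) | pheromone: 20 0 0 0 / 0 0 12 0 / 0 0 0 0 / 0 0 9 0
t=8: a0@(1,2) a1@(0,0) a2@(0,0) a3@(3,2) | pheromone: 23 0 0 0 / 0 0 13 0 / 0 0 0 0 / 0 0 10 0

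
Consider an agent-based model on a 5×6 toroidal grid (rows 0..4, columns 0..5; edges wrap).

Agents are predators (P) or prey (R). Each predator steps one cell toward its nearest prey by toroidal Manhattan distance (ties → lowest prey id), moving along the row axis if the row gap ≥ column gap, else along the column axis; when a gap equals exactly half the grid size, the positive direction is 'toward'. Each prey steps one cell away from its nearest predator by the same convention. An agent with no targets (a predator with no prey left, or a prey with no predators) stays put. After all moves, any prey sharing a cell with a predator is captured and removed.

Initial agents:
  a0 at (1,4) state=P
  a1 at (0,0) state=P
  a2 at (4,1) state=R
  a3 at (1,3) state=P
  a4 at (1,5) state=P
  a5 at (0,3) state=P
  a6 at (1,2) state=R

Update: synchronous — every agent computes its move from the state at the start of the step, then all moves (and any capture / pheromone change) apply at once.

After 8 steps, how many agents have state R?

t=1: a0@(1,3):P a1@(4,0):P a2@(3,1):R a3@(1,2):P a4@(1,0):P a5@(1,3):P a6@(1,1):R
t=2: a0@(1,2):P a1@(3,0):P a2@(2,1):R a3@(1,1):P a4@(1,1):P a5@(1,2):P a6@(1,0):R
t=3: a0@(2,2):P a1@(2,0):P a2@(3,1):R a3@(2,1):P a4@(2,1):P a5@(2,2):P a6@(1,5):R
t=4: a0@(3,2):P a1@(3,0):P a2@(4,1):R a3@(3,1):P a4@(3,1):P a5@(3,2):P a6@(0,5):R
t=5: a0@(4,2):P a1@(4,0):P a2@(0,1):R a3@(4,1):P a4@(4,1):P a5@(4,2):P a6@(1,5):R
t=6: a0@(0,2):P a1@(0,0):P a2@(1,1):R a3@(0,1):P a4@(0,1):P a5@(0,2):P a6@(2,5):R
t=7: a0@(1,2):P a1@(1,0):P a2@(2,1):R a3@(1,1):P a4@(1,1):P a5@(1,2):P a6@(3,5):R
t=8: a0@(2,2):P a1@(2,0):P a2@(3,1):R a3@(2,1):P a4@(2,1):P a5@(2,2):P a6@(4,5):R

2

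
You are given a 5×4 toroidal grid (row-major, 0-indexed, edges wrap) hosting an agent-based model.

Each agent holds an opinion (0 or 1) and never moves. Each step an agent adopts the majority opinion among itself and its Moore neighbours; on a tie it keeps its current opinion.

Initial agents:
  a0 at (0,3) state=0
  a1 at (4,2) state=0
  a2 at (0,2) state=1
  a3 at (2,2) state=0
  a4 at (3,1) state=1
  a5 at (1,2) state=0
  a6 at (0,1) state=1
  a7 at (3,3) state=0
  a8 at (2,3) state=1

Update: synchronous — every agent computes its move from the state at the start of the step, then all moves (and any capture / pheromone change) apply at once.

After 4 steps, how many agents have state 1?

t=1: a0@(0,3):0 a1@(4,2):0 a2@(0,2):0 a3@(2,2):0 a4@(3,1):0 a5@(1,2):0 a6@(0,1):1 a7@(3,3):0 a8@(2,3):0
t=2: a0@(0,3):0 a1@(4,2):0 a2@(0,2):0 a3@(2,2):0 a4@(3,1):0 a5@(1,2):0 a6@(0,1):0 a7@(3,3):0 a8@(2,3):0
t=3: (unchanged — steady state)

0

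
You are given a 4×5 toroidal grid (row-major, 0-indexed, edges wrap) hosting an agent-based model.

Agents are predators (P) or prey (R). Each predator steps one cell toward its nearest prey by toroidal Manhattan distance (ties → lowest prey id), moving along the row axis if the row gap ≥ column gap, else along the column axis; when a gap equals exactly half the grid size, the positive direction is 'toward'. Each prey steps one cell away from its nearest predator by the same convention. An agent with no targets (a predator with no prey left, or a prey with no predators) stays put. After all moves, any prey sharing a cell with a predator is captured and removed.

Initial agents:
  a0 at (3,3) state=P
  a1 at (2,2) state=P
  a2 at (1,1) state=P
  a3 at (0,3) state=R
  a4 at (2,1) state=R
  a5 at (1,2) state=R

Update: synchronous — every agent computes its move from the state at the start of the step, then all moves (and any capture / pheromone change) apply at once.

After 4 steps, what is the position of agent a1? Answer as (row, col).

(3, 4)

t=1: a0@(0,3):P a1@(2,1):P a2@(2,1):P a3@(1,3):R a4@(2,0):R a5@(0,2):R
t=2: a0@(1,3):P a1@(2,0):P a2@(2,0):P a3@(2,3):R a4@(2,4):R a5@(0,1):R
t=3: a0@(2,3):P a1@(2,4):P a2@(2,4):P a3@(3,3):R a5@(0,0):R
t=4: a0@(3,3):P a1@(3,4):P a2@(3,4):P a3@(0,3):R a5@(3,0):R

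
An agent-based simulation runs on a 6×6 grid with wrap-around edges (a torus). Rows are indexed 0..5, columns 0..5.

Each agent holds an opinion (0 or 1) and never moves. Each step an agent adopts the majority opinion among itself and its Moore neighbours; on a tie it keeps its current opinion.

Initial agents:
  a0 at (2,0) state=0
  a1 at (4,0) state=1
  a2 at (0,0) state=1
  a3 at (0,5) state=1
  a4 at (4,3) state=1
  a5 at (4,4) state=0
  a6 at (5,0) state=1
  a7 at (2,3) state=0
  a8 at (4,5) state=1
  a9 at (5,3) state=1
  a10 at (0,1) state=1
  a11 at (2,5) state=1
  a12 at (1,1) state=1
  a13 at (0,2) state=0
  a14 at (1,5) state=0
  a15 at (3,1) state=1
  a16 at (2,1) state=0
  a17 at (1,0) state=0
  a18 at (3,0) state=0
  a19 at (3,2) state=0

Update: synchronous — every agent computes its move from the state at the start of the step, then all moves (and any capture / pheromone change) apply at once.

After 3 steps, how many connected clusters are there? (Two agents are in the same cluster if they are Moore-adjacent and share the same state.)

2

t=1: a0@(2,0):0 a1@(4,0):1 a2@(0,0):1 a3@(0,5):1 a4@(4,3):1 a5@(4,4):1 a6@(5,0):1 a7@(2,3):0 a8@(4,5):1 a9@(5,3):1 a10@(0,1):1 a11@(2,5):0 a12@(1,1):0 a13@(0,2):1 a14@(1,5):0 a15@(3,1):0 a16@(2,1):0 a17@(1,0):1 a18@(3,0):1 a19@(3,2):0
t=2: a0@(2,0):0 a1@(4,0):1 a2@(0,0):1 a3@(0,5):1 a4@(4,3):1 a5@(4,4):1 a6@(5,0):1 a7@(2,3):0 a8@(4,5):1 a9@(5,3):1 a10@(0,1):1 a11@(2,5):0 a12@(1,1):1 a13@(0,2):1 a14@(1,5):0 a15@(3,1):0 a16@(2,1):0 a17@(1,0):0 a18@(3,0):0 a19@(3,2):0
t=3: (unchanged — steady state)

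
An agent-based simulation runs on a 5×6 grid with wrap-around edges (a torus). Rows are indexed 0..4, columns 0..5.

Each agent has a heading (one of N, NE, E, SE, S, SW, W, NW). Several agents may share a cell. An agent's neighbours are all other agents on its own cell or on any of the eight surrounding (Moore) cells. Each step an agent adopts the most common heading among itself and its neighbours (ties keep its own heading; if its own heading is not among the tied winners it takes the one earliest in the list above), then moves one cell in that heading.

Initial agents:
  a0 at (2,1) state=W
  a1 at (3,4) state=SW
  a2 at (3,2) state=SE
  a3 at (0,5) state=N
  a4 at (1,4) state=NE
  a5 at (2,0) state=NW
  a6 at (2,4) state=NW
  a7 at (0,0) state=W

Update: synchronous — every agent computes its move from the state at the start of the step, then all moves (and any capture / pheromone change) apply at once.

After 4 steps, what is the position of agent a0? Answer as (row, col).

(2, 3)

t=1: a0@(2,0):W a1@(4,3):SW a2@(4,3):SE a3@(4,5):N a4@(0,5):NE a5@(1,5):NW a6@(1,3):NW a7@(0,5):W
t=2: a0@(2,5):W a1@(0,2):SW a2@(0,4):SE a3@(3,5):N a4@(4,0):NE a5@(1,4):W a6@(0,2):NW a7@(0,4):W
t=3: a0@(2,4):W a1@(1,1):SW a2@(0,3):W a3@(2,5):N a4@(3,1):NE a5@(1,3):W a6@(4,1):NW a7@(0,3):W
t=4: a0@(2,3):W a1@(2,0):SW a2@(0,2):W a3@(1,5):N a4@(2,2):NE a5@(1,2):W a6@(3,0):NW a7@(0,2):W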